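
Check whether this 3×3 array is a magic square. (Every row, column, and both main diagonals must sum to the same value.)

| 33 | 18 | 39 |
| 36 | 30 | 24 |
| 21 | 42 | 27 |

Row 1: 33 + 18 + 39 = 90.
Row 2: 36 + 30 + 24 = 90.
Row 3: 21 + 42 + 27 = 90.
Column 1: 33 + 36 + 21 = 90.
Column 2: 18 + 30 + 42 = 90.
Column 3: 39 + 24 + 27 = 90.
Main diagonal: 33 + 30 + 27 = 90.
Anti-diagonal: 39 + 30 + 21 = 90.
All lines sum to 90.

Yes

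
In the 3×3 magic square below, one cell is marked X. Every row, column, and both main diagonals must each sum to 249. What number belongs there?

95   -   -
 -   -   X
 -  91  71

99

Row 3 needs 249; the known cells sum to 162, so (3,1) = 87.
Column 1: 95 + 87 + ? = 249, so (2,1) = 67.
Main diagonal must total 249; the given cells sum to 166, so (2,2) = 83.
From anti-diagonal, 249 − (83 + 87) gives (1,3) = 79.
The remaining cell in row 1 is (1,2) = 249 − 174 = 75.
Row 2 needs 249; the known cells sum to 150, so (2,3) = 99.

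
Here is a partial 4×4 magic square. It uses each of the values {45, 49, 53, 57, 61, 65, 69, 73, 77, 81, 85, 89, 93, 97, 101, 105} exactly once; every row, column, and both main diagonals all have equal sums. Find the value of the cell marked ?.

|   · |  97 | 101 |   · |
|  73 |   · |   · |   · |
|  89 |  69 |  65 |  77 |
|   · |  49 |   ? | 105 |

53

The 16 entries sum to 1200, so each line sums to 1200/4 = 300.
Column 2: 97 + 69 + 49 + ? = 300, so (2,2) = 85.
Main diagonal: 85 + 65 + 105 + ? = 300, so (1,1) = 45.
Row 1 must total 300; the given cells sum to 243, so (1,4) = 57.
From column 1, 300 − (45 + 73 + 89) gives (4,1) = 93.
Column 4 must total 300; the given cells sum to 239, so (2,4) = 61.
The remaining cell in anti-diagonal is (2,3) = 300 − 219 = 81.
The remaining cell in row 4 is (4,3) = 300 − 247 = 53.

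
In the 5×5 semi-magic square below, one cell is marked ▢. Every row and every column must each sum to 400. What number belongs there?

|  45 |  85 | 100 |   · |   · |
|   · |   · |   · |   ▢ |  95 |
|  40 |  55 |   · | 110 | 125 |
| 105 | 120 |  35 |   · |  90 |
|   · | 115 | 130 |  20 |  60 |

Row 3 must total 400; the given cells sum to 330, so (3,3) = 70.
Row 4 needs 400; the known cells sum to 350, so (4,4) = 50.
Row 5 must total 400; the given cells sum to 325, so (5,1) = 75.
Column 1 must total 400; the given cells sum to 265, so (2,1) = 135.
From column 2, 400 − (85 + 55 + 120 + 115) gives (2,2) = 25.
The remaining cell in column 3 is (2,3) = 400 − 335 = 65.
Column 5: 95 + 125 + 90 + 60 + ? = 400, so (1,5) = 30.
Row 1 needs 400; the known cells sum to 260, so (1,4) = 140.
Using row 2: 135 + 25 + 65 + 95 + ? → (2,4) = 400 − 320 = 80.

80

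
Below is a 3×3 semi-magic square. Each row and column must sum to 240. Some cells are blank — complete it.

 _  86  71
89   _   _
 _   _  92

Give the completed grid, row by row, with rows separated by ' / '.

The remaining cell in row 1 is (1,1) = 240 − 157 = 83.
Column 1: 83 + 89 + ? = 240, so (3,1) = 68.
Column 3 needs 240; the known cells sum to 163, so (2,3) = 77.
From row 2, 240 − (89 + 77) gives (2,2) = 74.
The remaining cell in row 3 is (3,2) = 240 − 160 = 80.

83 86 71 / 89 74 77 / 68 80 92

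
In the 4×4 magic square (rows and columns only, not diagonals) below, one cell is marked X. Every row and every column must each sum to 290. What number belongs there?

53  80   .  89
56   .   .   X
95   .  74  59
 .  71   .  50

Row 1 needs 290; the known cells sum to 222, so (1,3) = 68.
Row 3 must total 290; the given cells sum to 228, so (3,2) = 62.
Column 1 needs 290; the known cells sum to 204, so (4,1) = 86.
Using column 2: 80 + 62 + 71 + ? → (2,2) = 290 − 213 = 77.
From column 4, 290 − (89 + 59 + 50) gives (2,4) = 92.

92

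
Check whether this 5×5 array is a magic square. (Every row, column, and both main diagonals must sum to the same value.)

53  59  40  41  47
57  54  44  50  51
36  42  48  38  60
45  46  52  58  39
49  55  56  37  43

No — row 1 sums to 240 but column 2 sums to 256.

Row 1: 53 + 59 + 40 + 41 + 47 = 240.
Row 2: 57 + 54 + 44 + 50 + 51 = 256.
Row 3: 36 + 42 + 48 + 38 + 60 = 224.
Row 4: 45 + 46 + 52 + 58 + 39 = 240.
Row 5: 49 + 55 + 56 + 37 + 43 = 240.
Column 1: 53 + 57 + 36 + 45 + 49 = 240.
Column 2: 59 + 54 + 42 + 46 + 55 = 256.
Column 3: 40 + 44 + 48 + 52 + 56 = 240.
Column 4: 41 + 50 + 38 + 58 + 37 = 224.
Column 5: 47 + 51 + 60 + 39 + 43 = 240.
Main diagonal: 53 + 54 + 48 + 58 + 43 = 256.
Anti-diagonal: 47 + 50 + 48 + 46 + 49 = 240.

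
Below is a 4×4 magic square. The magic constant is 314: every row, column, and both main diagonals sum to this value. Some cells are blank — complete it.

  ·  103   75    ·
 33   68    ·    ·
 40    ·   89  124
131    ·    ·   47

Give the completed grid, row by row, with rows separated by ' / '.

110 103 75 26 / 33 68 96 117 / 40 61 89 124 / 131 82 54 47

Using row 3: 40 + 89 + 124 + ? → (3,2) = 314 − 253 = 61.
Using column 1: 33 + 40 + 131 + ? → (1,1) = 314 − 204 = 110.
Using column 2: 103 + 68 + 61 + ? → (4,2) = 314 − 232 = 82.
Row 1 needs 314; the known cells sum to 288, so (1,4) = 26.
Row 4: 131 + 82 + 47 + ? = 314, so (4,3) = 54.
Using column 3: 75 + 89 + 54 + ? → (2,3) = 314 − 218 = 96.
Column 4: 26 + 124 + 47 + ? = 314, so (2,4) = 117.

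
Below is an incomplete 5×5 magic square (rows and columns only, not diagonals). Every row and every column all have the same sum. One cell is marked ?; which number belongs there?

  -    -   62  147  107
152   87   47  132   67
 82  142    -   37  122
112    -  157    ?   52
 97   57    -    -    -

Row 2 is complete and sums to 485; that is the magic constant.
Row 3 must total 485; the given cells sum to 383, so (3,3) = 102.
Using column 1: 152 + 82 + 112 + 97 + ? → (1,1) = 485 − 443 = 42.
Column 3 needs 485; the known cells sum to 368, so (5,3) = 117.
From column 5, 485 − (107 + 67 + 122 + 52) gives (5,5) = 137.
Row 1: 42 + 62 + 147 + 107 + ? = 485, so (1,2) = 127.
Row 5: 97 + 57 + 117 + 137 + ? = 485, so (5,4) = 77.
Column 2: 127 + 87 + 142 + 57 + ? = 485, so (4,2) = 72.
The remaining cell in column 4 is (4,4) = 485 − 393 = 92.

92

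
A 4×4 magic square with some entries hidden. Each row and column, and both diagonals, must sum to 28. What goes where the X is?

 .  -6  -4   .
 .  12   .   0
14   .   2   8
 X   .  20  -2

-8

Row 3: 14 + 2 + 8 + ? = 28, so (3,2) = 4.
The remaining cell in column 2 is (4,2) = 28 − 10 = 18.
The remaining cell in column 3 is (2,3) = 28 − 18 = 10.
From column 4, 28 − (0 + 8 + (-2)) gives (1,4) = 22.
The remaining cell in main diagonal is (1,1) = 28 − 12 = 16.
Anti-diagonal: 22 + 10 + 4 + ? = 28, so (4,1) = -8.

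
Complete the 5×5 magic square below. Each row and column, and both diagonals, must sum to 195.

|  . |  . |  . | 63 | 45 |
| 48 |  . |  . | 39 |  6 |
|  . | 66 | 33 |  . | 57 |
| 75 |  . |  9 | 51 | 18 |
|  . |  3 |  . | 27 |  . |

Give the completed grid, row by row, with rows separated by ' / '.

12 54 21 63 45 / 48 30 72 39 6 / 24 66 33 15 57 / 75 42 9 51 18 / 36 3 60 27 69

The remaining cell in row 4 is (4,2) = 195 − 153 = 42.
From column 4, 195 − (63 + 39 + 51 + 27) gives (3,4) = 15.
Column 5 must total 195; the given cells sum to 126, so (5,5) = 69.
Anti-diagonal: 45 + 39 + 33 + 42 + ? = 195, so (5,1) = 36.
From row 3, 195 − (66 + 33 + 15 + 57) gives (3,1) = 24.
Using row 5: 36 + 3 + 27 + 69 + ? → (5,3) = 195 − 135 = 60.
Column 1 must total 195; the given cells sum to 183, so (1,1) = 12.
Main diagonal must total 195; the given cells sum to 165, so (2,2) = 30.
Row 2: 48 + 30 + 39 + 6 + ? = 195, so (2,3) = 72.
The remaining cell in column 2 is (1,2) = 195 − 141 = 54.
Using column 3: 72 + 33 + 9 + 60 + ? → (1,3) = 195 − 174 = 21.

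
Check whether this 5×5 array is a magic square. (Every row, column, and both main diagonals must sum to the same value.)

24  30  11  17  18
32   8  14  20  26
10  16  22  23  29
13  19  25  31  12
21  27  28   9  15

Yes

Row 1: 24 + 30 + 11 + 17 + 18 = 100.
Row 2: 32 + 8 + 14 + 20 + 26 = 100.
Row 3: 10 + 16 + 22 + 23 + 29 = 100.
Row 4: 13 + 19 + 25 + 31 + 12 = 100.
Row 5: 21 + 27 + 28 + 9 + 15 = 100.
Column 1: 24 + 32 + 10 + 13 + 21 = 100.
Column 2: 30 + 8 + 16 + 19 + 27 = 100.
Column 3: 11 + 14 + 22 + 25 + 28 = 100.
Column 4: 17 + 20 + 23 + 31 + 9 = 100.
Column 5: 18 + 26 + 29 + 12 + 15 = 100.
Main diagonal: 24 + 8 + 22 + 31 + 15 = 100.
Anti-diagonal: 18 + 20 + 22 + 19 + 21 = 100.
All lines sum to 100.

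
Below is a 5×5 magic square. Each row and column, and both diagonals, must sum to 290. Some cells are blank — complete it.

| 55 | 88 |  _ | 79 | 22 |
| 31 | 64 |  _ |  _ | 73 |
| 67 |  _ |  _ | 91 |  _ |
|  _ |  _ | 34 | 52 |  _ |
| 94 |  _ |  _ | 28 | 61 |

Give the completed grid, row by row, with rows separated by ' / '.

55 88 46 79 22 / 31 64 82 40 73 / 67 25 58 91 49 / 43 76 34 52 85 / 94 37 70 28 61

Row 1: 55 + 88 + 79 + 22 + ? = 290, so (1,3) = 46.
Column 1 must total 290; the given cells sum to 247, so (4,1) = 43.
Using column 4: 79 + 91 + 52 + 28 + ? → (2,4) = 290 − 250 = 40.
From main diagonal, 290 − (55 + 64 + 52 + 61) gives (3,3) = 58.
Using anti-diagonal: 22 + 40 + 58 + 94 + ? → (4,2) = 290 − 214 = 76.
Row 2 needs 290; the known cells sum to 208, so (2,3) = 82.
Row 4: 43 + 76 + 34 + 52 + ? = 290, so (4,5) = 85.
Column 3: 46 + 82 + 58 + 34 + ? = 290, so (5,3) = 70.
Column 5: 22 + 73 + 85 + 61 + ? = 290, so (3,5) = 49.
Row 3: 67 + 58 + 91 + 49 + ? = 290, so (3,2) = 25.
Row 5 must total 290; the given cells sum to 253, so (5,2) = 37.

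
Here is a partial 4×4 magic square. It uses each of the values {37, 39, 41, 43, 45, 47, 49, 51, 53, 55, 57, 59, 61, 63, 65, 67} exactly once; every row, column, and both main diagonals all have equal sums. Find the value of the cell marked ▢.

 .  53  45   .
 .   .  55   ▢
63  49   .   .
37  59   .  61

41

The 16 entries sum to 832, so each line sums to 832/4 = 208.
The remaining cell in row 4 is (4,3) = 208 − 157 = 51.
Column 2 needs 208; the known cells sum to 161, so (2,2) = 47.
Column 3 must total 208; the given cells sum to 151, so (3,3) = 57.
The remaining cell in main diagonal is (1,1) = 208 − 165 = 43.
Anti-diagonal: 55 + 49 + 37 + ? = 208, so (1,4) = 67.
Row 3 needs 208; the known cells sum to 169, so (3,4) = 39.
Column 1 must total 208; the given cells sum to 143, so (2,1) = 65.
Using column 4: 67 + 39 + 61 + ? → (2,4) = 208 − 167 = 41.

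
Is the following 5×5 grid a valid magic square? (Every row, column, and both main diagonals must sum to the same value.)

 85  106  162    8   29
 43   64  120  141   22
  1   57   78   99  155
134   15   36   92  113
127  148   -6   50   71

Row 1: 85 + 106 + 162 + 8 + 29 = 390.
Row 2: 43 + 64 + 120 + 141 + 22 = 390.
Row 3: 1 + 57 + 78 + 99 + 155 = 390.
Row 4: 134 + 15 + 36 + 92 + 113 = 390.
Row 5: 127 + 148 + (-6) + 50 + 71 = 390.
Column 1: 85 + 43 + 1 + 134 + 127 = 390.
Column 2: 106 + 64 + 57 + 15 + 148 = 390.
Column 3: 162 + 120 + 78 + 36 + (-6) = 390.
Column 4: 8 + 141 + 99 + 92 + 50 = 390.
Column 5: 29 + 22 + 155 + 113 + 71 = 390.
Main diagonal: 85 + 64 + 78 + 92 + 71 = 390.
Anti-diagonal: 29 + 141 + 78 + 15 + 127 = 390.
All lines sum to 390.

Yes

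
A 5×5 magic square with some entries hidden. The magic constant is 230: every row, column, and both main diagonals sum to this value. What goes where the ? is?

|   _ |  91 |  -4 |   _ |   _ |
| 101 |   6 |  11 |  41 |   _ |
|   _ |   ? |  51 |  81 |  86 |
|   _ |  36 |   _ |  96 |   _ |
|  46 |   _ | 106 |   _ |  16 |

21

Row 2: 101 + 6 + 11 + 41 + ? = 230, so (2,5) = 71.
Column 3: -4 + 11 + 51 + 106 + ? = 230, so (4,3) = 66.
From main diagonal, 230 − (6 + 51 + 96 + 16) gives (1,1) = 61.
Using anti-diagonal: 41 + 51 + 36 + 46 + ? → (1,5) = 230 − 174 = 56.
Row 1: 61 + 91 + (-4) + 56 + ? = 230, so (1,4) = 26.
Column 4: 26 + 41 + 81 + 96 + ? = 230, so (5,4) = -14.
Column 5 must total 230; the given cells sum to 229, so (4,5) = 1.
Using row 4: 36 + 66 + 96 + 1 + ? → (4,1) = 230 − 199 = 31.
From row 5, 230 − (46 + 106 + (-14) + 16) gives (5,2) = 76.
From column 1, 230 − (61 + 101 + 31 + 46) gives (3,1) = -9.
Column 2 needs 230; the known cells sum to 209, so (3,2) = 21.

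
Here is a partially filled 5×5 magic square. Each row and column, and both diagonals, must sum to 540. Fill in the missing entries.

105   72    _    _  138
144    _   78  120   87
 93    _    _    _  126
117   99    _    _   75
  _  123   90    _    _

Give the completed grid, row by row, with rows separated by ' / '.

105 72 129 96 138 / 144 111 78 120 87 / 93 135 102 84 126 / 117 99 141 108 75 / 81 123 90 132 114

The remaining cell in row 2 is (2,2) = 540 − 429 = 111.
Column 1: 105 + 144 + 93 + 117 + ? = 540, so (5,1) = 81.
Column 2: 72 + 111 + 99 + 123 + ? = 540, so (3,2) = 135.
Column 5 needs 540; the known cells sum to 426, so (5,5) = 114.
Anti-diagonal must total 540; the given cells sum to 438, so (3,3) = 102.
Using row 3: 93 + 135 + 102 + 126 + ? → (3,4) = 540 − 456 = 84.
The remaining cell in row 5 is (5,4) = 540 − 408 = 132.
Using main diagonal: 105 + 111 + 102 + 114 + ? → (4,4) = 540 − 432 = 108.
The remaining cell in row 4 is (4,3) = 540 − 399 = 141.
From column 3, 540 − (78 + 102 + 141 + 90) gives (1,3) = 129.
Using column 4: 120 + 84 + 108 + 132 + ? → (1,4) = 540 − 444 = 96.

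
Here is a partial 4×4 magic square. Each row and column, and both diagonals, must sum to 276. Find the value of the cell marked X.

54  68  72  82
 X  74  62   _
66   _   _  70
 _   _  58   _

The remaining cell in column 3 is (3,3) = 276 − 192 = 84.
The remaining cell in main diagonal is (4,4) = 276 − 212 = 64.
Row 3: 66 + 84 + 70 + ? = 276, so (3,2) = 56.
The remaining cell in column 2 is (4,2) = 276 − 198 = 78.
Column 4 must total 276; the given cells sum to 216, so (2,4) = 60.
From anti-diagonal, 276 − (82 + 62 + 56) gives (4,1) = 76.
Row 2 needs 276; the known cells sum to 196, so (2,1) = 80.

80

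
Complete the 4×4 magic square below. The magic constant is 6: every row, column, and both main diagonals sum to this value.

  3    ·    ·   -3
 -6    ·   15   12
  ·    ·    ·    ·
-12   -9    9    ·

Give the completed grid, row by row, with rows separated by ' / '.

The remaining cell in row 2 is (2,2) = 6 − 21 = -15.
Row 4 must total 6; the given cells sum to -12, so (4,4) = 18.
Column 1 must total 6; the given cells sum to -15, so (3,1) = 21.
Using column 4: -3 + 12 + 18 + ? → (3,4) = 6 − 27 = -21.
The remaining cell in main diagonal is (3,3) = 6 − 6 = 0.
The remaining cell in anti-diagonal is (3,2) = 6 − 0 = 6.
The remaining cell in column 2 is (1,2) = 6 − (-18) = 24.
Column 3: 15 + 0 + 9 + ? = 6, so (1,3) = -18.

3 24 -18 -3 / -6 -15 15 12 / 21 6 0 -21 / -12 -9 9 18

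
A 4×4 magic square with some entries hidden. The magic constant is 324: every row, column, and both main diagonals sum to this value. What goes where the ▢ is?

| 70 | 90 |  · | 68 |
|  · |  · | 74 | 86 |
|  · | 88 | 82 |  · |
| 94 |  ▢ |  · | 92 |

66

Row 1: 70 + 90 + 68 + ? = 324, so (1,3) = 96.
Column 3 needs 324; the known cells sum to 252, so (4,3) = 72.
From column 4, 324 − (68 + 86 + 92) gives (3,4) = 78.
Main diagonal must total 324; the given cells sum to 244, so (2,2) = 80.
Row 2 must total 324; the given cells sum to 240, so (2,1) = 84.
Using row 3: 88 + 82 + 78 + ? → (3,1) = 324 − 248 = 76.
Row 4 needs 324; the known cells sum to 258, so (4,2) = 66.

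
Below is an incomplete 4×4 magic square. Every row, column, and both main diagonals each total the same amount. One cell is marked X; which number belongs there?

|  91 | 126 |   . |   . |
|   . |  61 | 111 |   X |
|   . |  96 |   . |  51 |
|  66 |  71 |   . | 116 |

106

Column 2 is complete and sums to 354; that is the magic constant.
From row 4, 354 − (66 + 71 + 116) gives (4,3) = 101.
From main diagonal, 354 − (91 + 61 + 116) gives (3,3) = 86.
Anti-diagonal needs 354; the known cells sum to 273, so (1,4) = 81.
Row 1 must total 354; the given cells sum to 298, so (1,3) = 56.
From row 3, 354 − (96 + 86 + 51) gives (3,1) = 121.
The remaining cell in column 1 is (2,1) = 354 − 278 = 76.
Using column 4: 81 + 51 + 116 + ? → (2,4) = 354 − 248 = 106.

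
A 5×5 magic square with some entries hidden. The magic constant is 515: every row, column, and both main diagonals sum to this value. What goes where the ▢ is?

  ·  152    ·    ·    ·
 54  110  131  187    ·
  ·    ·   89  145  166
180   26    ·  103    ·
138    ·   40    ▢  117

From row 2, 515 − (54 + 110 + 131 + 187) gives (2,5) = 33.
Main diagonal: 110 + 89 + 103 + 117 + ? = 515, so (1,1) = 96.
Anti-diagonal: 187 + 89 + 26 + 138 + ? = 515, so (1,5) = 75.
Column 1 must total 515; the given cells sum to 468, so (3,1) = 47.
From column 5, 515 − (75 + 33 + 166 + 117) gives (4,5) = 124.
The remaining cell in row 3 is (3,2) = 515 − 447 = 68.
The remaining cell in row 4 is (4,3) = 515 − 433 = 82.
Using column 2: 152 + 110 + 68 + 26 + ? → (5,2) = 515 − 356 = 159.
Column 3 needs 515; the known cells sum to 342, so (1,3) = 173.
Row 1: 96 + 152 + 173 + 75 + ? = 515, so (1,4) = 19.
From row 5, 515 − (138 + 159 + 40 + 117) gives (5,4) = 61.

61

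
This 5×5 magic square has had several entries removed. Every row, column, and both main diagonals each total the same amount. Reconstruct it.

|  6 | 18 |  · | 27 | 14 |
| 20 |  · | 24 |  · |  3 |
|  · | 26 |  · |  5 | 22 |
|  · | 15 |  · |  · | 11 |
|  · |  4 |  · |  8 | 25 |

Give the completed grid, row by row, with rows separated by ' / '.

6 18 10 27 14 / 20 12 24 16 3 / 9 26 13 5 22 / 23 15 7 19 11 / 17 4 21 8 25

Column 5 is already complete: 14 + 3 + 22 + 11 + 25 = 75, so that is the magic constant.
Using row 1: 6 + 18 + 27 + 14 + ? → (1,3) = 75 − 65 = 10.
From column 2, 75 − (18 + 26 + 15 + 4) gives (2,2) = 12.
The remaining cell in row 2 is (2,4) = 75 − 59 = 16.
Column 4 must total 75; the given cells sum to 56, so (4,4) = 19.
Main diagonal must total 75; the given cells sum to 62, so (3,3) = 13.
Anti-diagonal: 14 + 16 + 13 + 15 + ? = 75, so (5,1) = 17.
Row 3 must total 75; the given cells sum to 66, so (3,1) = 9.
Row 5: 17 + 4 + 8 + 25 + ? = 75, so (5,3) = 21.
Column 1 must total 75; the given cells sum to 52, so (4,1) = 23.
Column 3 needs 75; the known cells sum to 68, so (4,3) = 7.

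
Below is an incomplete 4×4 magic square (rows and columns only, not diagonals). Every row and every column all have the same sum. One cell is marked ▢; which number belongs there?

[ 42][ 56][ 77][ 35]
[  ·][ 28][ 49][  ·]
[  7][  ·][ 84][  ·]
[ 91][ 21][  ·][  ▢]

Row 1 is complete and sums to 210; that is the magic constant.
Column 1: 42 + 7 + 91 + ? = 210, so (2,1) = 70.
Using column 2: 56 + 28 + 21 + ? → (3,2) = 210 − 105 = 105.
Column 3: 77 + 49 + 84 + ? = 210, so (4,3) = 0.
Row 2 must total 210; the given cells sum to 147, so (2,4) = 63.
Row 3 must total 210; the given cells sum to 196, so (3,4) = 14.
The remaining cell in row 4 is (4,4) = 210 − 112 = 98.

98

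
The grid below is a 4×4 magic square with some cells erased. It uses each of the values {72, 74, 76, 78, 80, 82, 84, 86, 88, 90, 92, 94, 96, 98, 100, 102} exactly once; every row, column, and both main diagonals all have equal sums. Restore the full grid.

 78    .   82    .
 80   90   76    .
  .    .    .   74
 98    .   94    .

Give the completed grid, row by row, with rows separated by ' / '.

78 100 82 88 / 80 90 76 102 / 92 86 96 74 / 98 72 94 84

The 16 entries sum to 1392, so each line sums to 1392/4 = 348.
Row 2: 80 + 90 + 76 + ? = 348, so (2,4) = 102.
Column 1 must total 348; the given cells sum to 256, so (3,1) = 92.
Column 3 must total 348; the given cells sum to 252, so (3,3) = 96.
Using main diagonal: 78 + 90 + 96 + ? → (4,4) = 348 − 264 = 84.
Using row 3: 92 + 96 + 74 + ? → (3,2) = 348 − 262 = 86.
Row 4 needs 348; the known cells sum to 276, so (4,2) = 72.
Using column 2: 90 + 86 + 72 + ? → (1,2) = 348 − 248 = 100.
From column 4, 348 − (102 + 74 + 84) gives (1,4) = 88.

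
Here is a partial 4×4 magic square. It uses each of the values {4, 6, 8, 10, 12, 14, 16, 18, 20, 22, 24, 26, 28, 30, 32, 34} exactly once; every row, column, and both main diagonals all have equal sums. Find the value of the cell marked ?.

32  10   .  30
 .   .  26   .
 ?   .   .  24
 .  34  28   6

22

The 16 entries sum to 304, so each line sums to 304/4 = 76.
Row 1 must total 76; the given cells sum to 72, so (1,3) = 4.
Using row 4: 34 + 28 + 6 + ? → (4,1) = 76 − 68 = 8.
From column 3, 76 − (4 + 26 + 28) gives (3,3) = 18.
Column 4: 30 + 24 + 6 + ? = 76, so (2,4) = 16.
Main diagonal: 32 + 18 + 6 + ? = 76, so (2,2) = 20.
Anti-diagonal needs 76; the known cells sum to 64, so (3,2) = 12.
Using row 2: 20 + 26 + 16 + ? → (2,1) = 76 − 62 = 14.
Row 3 must total 76; the given cells sum to 54, so (3,1) = 22.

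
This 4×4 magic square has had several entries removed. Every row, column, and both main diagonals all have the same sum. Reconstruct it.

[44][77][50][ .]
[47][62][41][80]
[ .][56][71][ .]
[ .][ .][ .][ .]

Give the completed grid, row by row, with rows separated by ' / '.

44 77 50 59 / 47 62 41 80 / 65 56 71 38 / 74 35 68 53

Row 2 is already complete: 47 + 62 + 41 + 80 = 230, so that is the magic constant.
Row 1: 44 + 77 + 50 + ? = 230, so (1,4) = 59.
Using column 2: 77 + 62 + 56 + ? → (4,2) = 230 − 195 = 35.
From column 3, 230 − (50 + 41 + 71) gives (4,3) = 68.
From main diagonal, 230 − (44 + 62 + 71) gives (4,4) = 53.
Anti-diagonal: 59 + 41 + 56 + ? = 230, so (4,1) = 74.
Column 1: 44 + 47 + 74 + ? = 230, so (3,1) = 65.
Column 4 must total 230; the given cells sum to 192, so (3,4) = 38.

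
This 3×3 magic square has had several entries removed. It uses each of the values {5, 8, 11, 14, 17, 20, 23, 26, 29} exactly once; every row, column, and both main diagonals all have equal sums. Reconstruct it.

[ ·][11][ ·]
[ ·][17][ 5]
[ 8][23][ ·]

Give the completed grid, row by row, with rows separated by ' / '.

The 9 entries sum to 153, so each line sums to 153/3 = 51.
From row 2, 51 − (17 + 5) gives (2,1) = 29.
Using row 3: 8 + 23 + ? → (3,3) = 51 − 31 = 20.
From column 1, 51 − (29 + 8) gives (1,1) = 14.
From column 3, 51 − (5 + 20) gives (1,3) = 26.

14 11 26 / 29 17 5 / 8 23 20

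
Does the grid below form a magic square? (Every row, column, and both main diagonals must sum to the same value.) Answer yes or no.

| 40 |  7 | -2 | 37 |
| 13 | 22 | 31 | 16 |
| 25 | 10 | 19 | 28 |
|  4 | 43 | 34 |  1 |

Row 1: 40 + 7 + (-2) + 37 = 82.
Row 2: 13 + 22 + 31 + 16 = 82.
Row 3: 25 + 10 + 19 + 28 = 82.
Row 4: 4 + 43 + 34 + 1 = 82.
Column 1: 40 + 13 + 25 + 4 = 82.
Column 2: 7 + 22 + 10 + 43 = 82.
Column 3: -2 + 31 + 19 + 34 = 82.
Column 4: 37 + 16 + 28 + 1 = 82.
Main diagonal: 40 + 22 + 19 + 1 = 82.
Anti-diagonal: 37 + 31 + 10 + 4 = 82.
All lines sum to 82.

Yes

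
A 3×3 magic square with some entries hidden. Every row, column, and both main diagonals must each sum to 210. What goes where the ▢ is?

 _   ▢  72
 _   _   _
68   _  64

The remaining cell in row 3 is (3,2) = 210 − 132 = 78.
Column 3 needs 210; the known cells sum to 136, so (2,3) = 74.
Anti-diagonal: 72 + 68 + ? = 210, so (2,2) = 70.
From row 2, 210 − (70 + 74) gives (2,1) = 66.
The remaining cell in column 1 is (1,1) = 210 − 134 = 76.
Using column 2: 70 + 78 + ? → (1,2) = 210 − 148 = 62.

62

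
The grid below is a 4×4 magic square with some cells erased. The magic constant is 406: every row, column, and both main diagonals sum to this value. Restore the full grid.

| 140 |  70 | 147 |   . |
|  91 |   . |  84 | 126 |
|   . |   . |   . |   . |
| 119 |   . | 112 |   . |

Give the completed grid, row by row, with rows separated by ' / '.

The remaining cell in row 1 is (1,4) = 406 − 357 = 49.
Row 2: 91 + 84 + 126 + ? = 406, so (2,2) = 105.
From column 1, 406 − (140 + 91 + 119) gives (3,1) = 56.
The remaining cell in column 3 is (3,3) = 406 − 343 = 63.
The remaining cell in main diagonal is (4,4) = 406 − 308 = 98.
The remaining cell in anti-diagonal is (3,2) = 406 − 252 = 154.
Row 3: 56 + 154 + 63 + ? = 406, so (3,4) = 133.
From row 4, 406 − (119 + 112 + 98) gives (4,2) = 77.

140 70 147 49 / 91 105 84 126 / 56 154 63 133 / 119 77 112 98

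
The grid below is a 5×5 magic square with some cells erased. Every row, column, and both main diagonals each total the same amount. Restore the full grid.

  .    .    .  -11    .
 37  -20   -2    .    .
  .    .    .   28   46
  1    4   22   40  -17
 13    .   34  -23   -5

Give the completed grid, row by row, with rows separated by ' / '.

25 43 -14 -11 7 / 37 -20 -2 16 19 / -26 -8 10 28 46 / 1 4 22 40 -17 / 13 31 34 -23 -5

Row 4 is already complete: 1 + 4 + 22 + 40 + -17 = 50, so that is the magic constant.
Row 5 needs 50; the known cells sum to 19, so (5,2) = 31.
The remaining cell in column 4 is (2,4) = 50 − 34 = 16.
The remaining cell in row 2 is (2,5) = 50 − 31 = 19.
Using column 5: 19 + 46 + (-17) + (-5) + ? → (1,5) = 50 − 43 = 7.
From anti-diagonal, 50 − (7 + 16 + 4 + 13) gives (3,3) = 10.
From column 3, 50 − (-2 + 10 + 22 + 34) gives (1,3) = -14.
Main diagonal: -20 + 10 + 40 + (-5) + ? = 50, so (1,1) = 25.
The remaining cell in row 1 is (1,2) = 50 − 7 = 43.
Column 1 must total 50; the given cells sum to 76, so (3,1) = -26.
Using column 2: 43 + (-20) + 4 + 31 + ? → (3,2) = 50 − 58 = -8.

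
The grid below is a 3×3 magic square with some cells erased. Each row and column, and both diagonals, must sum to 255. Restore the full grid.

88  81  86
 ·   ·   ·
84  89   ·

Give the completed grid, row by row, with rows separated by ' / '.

From row 3, 255 − (84 + 89) gives (3,3) = 82.
From column 1, 255 − (88 + 84) gives (2,1) = 83.
The remaining cell in column 2 is (2,2) = 255 − 170 = 85.
From column 3, 255 − (86 + 82) gives (2,3) = 87.

88 81 86 / 83 85 87 / 84 89 82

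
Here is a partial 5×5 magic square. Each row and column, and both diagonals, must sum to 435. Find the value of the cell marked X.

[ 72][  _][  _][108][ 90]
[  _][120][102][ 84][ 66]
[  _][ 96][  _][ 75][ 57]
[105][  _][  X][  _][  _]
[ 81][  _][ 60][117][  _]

69

The remaining cell in row 2 is (2,1) = 435 − 372 = 63.
Column 1 must total 435; the given cells sum to 321, so (3,1) = 114.
Column 4 needs 435; the known cells sum to 384, so (4,4) = 51.
Row 3: 114 + 96 + 75 + 57 + ? = 435, so (3,3) = 93.
From main diagonal, 435 − (72 + 120 + 93 + 51) gives (5,5) = 99.
Anti-diagonal needs 435; the known cells sum to 348, so (4,2) = 87.
Using row 5: 81 + 60 + 117 + 99 + ? → (5,2) = 435 − 357 = 78.
Column 2 must total 435; the given cells sum to 381, so (1,2) = 54.
From column 5, 435 − (90 + 66 + 57 + 99) gives (4,5) = 123.
Row 1 must total 435; the given cells sum to 324, so (1,3) = 111.
The remaining cell in row 4 is (4,3) = 435 − 366 = 69.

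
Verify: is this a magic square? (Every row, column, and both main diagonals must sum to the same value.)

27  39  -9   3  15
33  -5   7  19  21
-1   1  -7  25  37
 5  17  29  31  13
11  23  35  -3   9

Row 1: 27 + 39 + (-9) + 3 + 15 = 75.
Row 2: 33 + (-5) + 7 + 19 + 21 = 75.
Row 3: -1 + 1 + (-7) + 25 + 37 = 55.
Row 4: 5 + 17 + 29 + 31 + 13 = 95.
Row 5: 11 + 23 + 35 + (-3) + 9 = 75.
Column 1: 27 + 33 + (-1) + 5 + 11 = 75.
Column 2: 39 + (-5) + 1 + 17 + 23 = 75.
Column 3: -9 + 7 + (-7) + 29 + 35 = 55.
Column 4: 3 + 19 + 25 + 31 + (-3) = 75.
Column 5: 15 + 21 + 37 + 13 + 9 = 95.
Main diagonal: 27 + (-5) + (-7) + 31 + 9 = 55.
Anti-diagonal: 15 + 19 + (-7) + 17 + 11 = 55.

No — row 4 sums to 95 but column 4 sums to 75.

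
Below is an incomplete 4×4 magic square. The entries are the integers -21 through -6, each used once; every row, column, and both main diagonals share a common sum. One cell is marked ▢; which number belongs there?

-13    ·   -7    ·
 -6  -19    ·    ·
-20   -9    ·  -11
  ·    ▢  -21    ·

The entries are -21 through -6, which sum to -216, so each line sums to -216/4 = -54.
Row 3 needs -54; the known cells sum to -40, so (3,3) = -14.
Column 1 must total -54; the given cells sum to -39, so (4,1) = -15.
Column 3: -7 + (-14) + (-21) + ? = -54, so (2,3) = -12.
Using main diagonal: -13 + (-19) + (-14) + ? → (4,4) = -54 − (-46) = -8.
Anti-diagonal: -12 + (-9) + (-15) + ? = -54, so (1,4) = -18.
Row 1 must total -54; the given cells sum to -38, so (1,2) = -16.
Row 2 needs -54; the known cells sum to -37, so (2,4) = -17.
Row 4 must total -54; the given cells sum to -44, so (4,2) = -10.

-10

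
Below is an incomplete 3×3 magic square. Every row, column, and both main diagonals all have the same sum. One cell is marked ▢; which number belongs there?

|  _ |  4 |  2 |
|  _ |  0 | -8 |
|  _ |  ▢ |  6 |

Column 3 is complete and sums to 0; that is the magic constant.
From row 1, 0 − (4 + 2) gives (1,1) = -6.
Row 2 needs 0; the known cells sum to -8, so (2,1) = 8.
Using column 1: -6 + 8 + ? → (3,1) = 0 − 2 = -2.
Using column 2: 4 + 0 + ? → (3,2) = 0 − 4 = -4.

-4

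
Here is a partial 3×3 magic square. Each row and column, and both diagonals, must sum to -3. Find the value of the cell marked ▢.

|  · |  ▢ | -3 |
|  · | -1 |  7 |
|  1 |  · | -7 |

-5

From row 2, -3 − (-1 + 7) gives (2,1) = -9.
Row 3: 1 + (-7) + ? = -3, so (3,2) = 3.
Column 1 needs -3; the known cells sum to -8, so (1,1) = 5.
Column 2: -1 + 3 + ? = -3, so (1,2) = -5.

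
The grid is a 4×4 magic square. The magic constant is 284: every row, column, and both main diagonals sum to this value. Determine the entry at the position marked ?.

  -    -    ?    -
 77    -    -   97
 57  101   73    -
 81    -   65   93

85

Row 3 must total 284; the given cells sum to 231, so (3,4) = 53.
The remaining cell in row 4 is (4,2) = 284 − 239 = 45.
Column 1 needs 284; the known cells sum to 215, so (1,1) = 69.
Column 4 must total 284; the given cells sum to 243, so (1,4) = 41.
Main diagonal: 69 + 73 + 93 + ? = 284, so (2,2) = 49.
From anti-diagonal, 284 − (41 + 101 + 81) gives (2,3) = 61.
The remaining cell in column 2 is (1,2) = 284 − 195 = 89.
Column 3 must total 284; the given cells sum to 199, so (1,3) = 85.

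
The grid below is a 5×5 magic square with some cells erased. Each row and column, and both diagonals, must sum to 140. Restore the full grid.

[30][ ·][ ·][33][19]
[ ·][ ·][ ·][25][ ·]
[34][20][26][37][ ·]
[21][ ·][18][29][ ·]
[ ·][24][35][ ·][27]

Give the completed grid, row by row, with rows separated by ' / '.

30 36 22 33 19 / 17 28 39 25 31 / 34 20 26 37 23 / 21 32 18 29 40 / 38 24 35 16 27

Row 3 must total 140; the given cells sum to 117, so (3,5) = 23.
From column 4, 140 − (33 + 25 + 37 + 29) gives (5,4) = 16.
From main diagonal, 140 − (30 + 26 + 29 + 27) gives (2,2) = 28.
Using row 5: 24 + 35 + 16 + 27 + ? → (5,1) = 140 − 102 = 38.
Column 1: 30 + 34 + 21 + 38 + ? = 140, so (2,1) = 17.
From anti-diagonal, 140 − (19 + 25 + 26 + 38) gives (4,2) = 32.
Row 4 needs 140; the known cells sum to 100, so (4,5) = 40.
Column 2: 28 + 20 + 32 + 24 + ? = 140, so (1,2) = 36.
From column 5, 140 − (19 + 23 + 40 + 27) gives (2,5) = 31.
Row 1 must total 140; the given cells sum to 118, so (1,3) = 22.
From row 2, 140 − (17 + 28 + 25 + 31) gives (2,3) = 39.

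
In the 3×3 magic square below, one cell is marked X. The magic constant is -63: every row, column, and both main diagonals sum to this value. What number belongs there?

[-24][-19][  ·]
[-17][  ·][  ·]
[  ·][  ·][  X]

-18

Row 1 must total -63; the given cells sum to -43, so (1,3) = -20.
From column 1, -63 − (-24 + (-17)) gives (3,1) = -22.
The remaining cell in anti-diagonal is (2,2) = -63 − (-42) = -21.
Row 2 needs -63; the known cells sum to -38, so (2,3) = -25.
From column 2, -63 − (-19 + (-21)) gives (3,2) = -23.
Using column 3: -20 + (-25) + ? → (3,3) = -63 − (-45) = -18.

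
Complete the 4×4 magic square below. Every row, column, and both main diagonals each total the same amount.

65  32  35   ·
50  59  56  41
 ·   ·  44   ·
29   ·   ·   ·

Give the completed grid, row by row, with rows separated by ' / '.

65 32 35 74 / 50 59 56 41 / 62 47 44 53 / 29 68 71 38

Row 2 is already complete: 50 + 59 + 56 + 41 = 206, so that is the magic constant.
Row 1 must total 206; the given cells sum to 132, so (1,4) = 74.
Column 1 must total 206; the given cells sum to 144, so (3,1) = 62.
Using column 3: 35 + 56 + 44 + ? → (4,3) = 206 − 135 = 71.
Main diagonal needs 206; the known cells sum to 168, so (4,4) = 38.
Anti-diagonal: 74 + 56 + 29 + ? = 206, so (3,2) = 47.
The remaining cell in row 3 is (3,4) = 206 − 153 = 53.
The remaining cell in row 4 is (4,2) = 206 − 138 = 68.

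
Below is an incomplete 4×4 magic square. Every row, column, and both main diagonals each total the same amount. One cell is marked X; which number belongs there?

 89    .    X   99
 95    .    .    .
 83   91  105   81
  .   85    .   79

75

Row 3 is complete and sums to 360; that is the magic constant.
Using column 1: 89 + 95 + 83 + ? → (4,1) = 360 − 267 = 93.
Using column 4: 99 + 81 + 79 + ? → (2,4) = 360 − 259 = 101.
The remaining cell in main diagonal is (2,2) = 360 − 273 = 87.
Anti-diagonal must total 360; the given cells sum to 283, so (2,3) = 77.
From row 4, 360 − (93 + 85 + 79) gives (4,3) = 103.
Using column 2: 87 + 91 + 85 + ? → (1,2) = 360 − 263 = 97.
Column 3 needs 360; the known cells sum to 285, so (1,3) = 75.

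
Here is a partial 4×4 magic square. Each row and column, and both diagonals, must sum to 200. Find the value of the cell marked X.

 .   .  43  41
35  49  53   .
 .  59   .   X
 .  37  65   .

45

Using row 2: 35 + 49 + 53 + ? → (2,4) = 200 − 137 = 63.
The remaining cell in column 2 is (1,2) = 200 − 145 = 55.
Column 3 must total 200; the given cells sum to 161, so (3,3) = 39.
Anti-diagonal: 41 + 53 + 59 + ? = 200, so (4,1) = 47.
The remaining cell in row 1 is (1,1) = 200 − 139 = 61.
Using row 4: 47 + 37 + 65 + ? → (4,4) = 200 − 149 = 51.
Column 1 must total 200; the given cells sum to 143, so (3,1) = 57.
Column 4 must total 200; the given cells sum to 155, so (3,4) = 45.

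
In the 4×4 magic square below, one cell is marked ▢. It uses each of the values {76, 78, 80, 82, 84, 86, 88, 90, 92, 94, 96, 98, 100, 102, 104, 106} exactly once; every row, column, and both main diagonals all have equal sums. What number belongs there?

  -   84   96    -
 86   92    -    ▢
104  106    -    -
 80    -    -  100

98

The 16 entries sum to 1456, so each line sums to 1456/4 = 364.
Column 1 needs 364; the known cells sum to 270, so (1,1) = 94.
Column 2 needs 364; the known cells sum to 282, so (4,2) = 82.
Main diagonal must total 364; the given cells sum to 286, so (3,3) = 78.
From row 1, 364 − (94 + 84 + 96) gives (1,4) = 90.
Row 3 needs 364; the known cells sum to 288, so (3,4) = 76.
The remaining cell in row 4 is (4,3) = 364 − 262 = 102.
Column 3 must total 364; the given cells sum to 276, so (2,3) = 88.
From column 4, 364 − (90 + 76 + 100) gives (2,4) = 98.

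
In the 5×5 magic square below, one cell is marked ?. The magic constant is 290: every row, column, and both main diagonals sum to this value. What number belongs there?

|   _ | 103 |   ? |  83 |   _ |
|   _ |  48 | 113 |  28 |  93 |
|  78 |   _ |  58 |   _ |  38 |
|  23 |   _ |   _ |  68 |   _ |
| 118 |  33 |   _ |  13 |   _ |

43

Row 2: 48 + 113 + 28 + 93 + ? = 290, so (2,1) = 8.
Column 1 must total 290; the given cells sum to 227, so (1,1) = 63.
Using column 4: 83 + 28 + 68 + 13 + ? → (3,4) = 290 − 192 = 98.
Main diagonal needs 290; the known cells sum to 237, so (5,5) = 53.
Row 3 needs 290; the known cells sum to 272, so (3,2) = 18.
Row 5 must total 290; the given cells sum to 217, so (5,3) = 73.
The remaining cell in column 2 is (4,2) = 290 − 202 = 88.
Anti-diagonal: 28 + 58 + 88 + 118 + ? = 290, so (1,5) = -2.
Row 1 needs 290; the known cells sum to 247, so (1,3) = 43.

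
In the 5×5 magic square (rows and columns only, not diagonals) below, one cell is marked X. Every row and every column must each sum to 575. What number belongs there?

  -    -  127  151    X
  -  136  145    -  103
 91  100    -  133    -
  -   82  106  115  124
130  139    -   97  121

85

Row 4: 82 + 106 + 115 + 124 + ? = 575, so (4,1) = 148.
Using row 5: 130 + 139 + 97 + 121 + ? → (5,3) = 575 − 487 = 88.
From column 2, 575 − (136 + 100 + 82 + 139) gives (1,2) = 118.
The remaining cell in column 3 is (3,3) = 575 − 466 = 109.
Using column 4: 151 + 133 + 115 + 97 + ? → (2,4) = 575 − 496 = 79.
The remaining cell in row 2 is (2,1) = 575 − 463 = 112.
Row 3: 91 + 100 + 109 + 133 + ? = 575, so (3,5) = 142.
The remaining cell in column 1 is (1,1) = 575 − 481 = 94.
Column 5: 103 + 142 + 124 + 121 + ? = 575, so (1,5) = 85.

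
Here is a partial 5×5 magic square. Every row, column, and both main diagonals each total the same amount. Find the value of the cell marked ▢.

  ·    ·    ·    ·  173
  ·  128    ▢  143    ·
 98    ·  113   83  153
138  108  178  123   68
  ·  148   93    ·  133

Row 4 is complete and sums to 615; that is the magic constant.
Row 3 needs 615; the known cells sum to 447, so (3,2) = 168.
Column 2 needs 615; the known cells sum to 552, so (1,2) = 63.
From column 5, 615 − (173 + 153 + 68 + 133) gives (2,5) = 88.
Main diagonal: 128 + 113 + 123 + 133 + ? = 615, so (1,1) = 118.
Anti-diagonal needs 615; the known cells sum to 537, so (5,1) = 78.
From row 5, 615 − (78 + 148 + 93 + 133) gives (5,4) = 163.
Using column 1: 118 + 98 + 138 + 78 + ? → (2,1) = 615 − 432 = 183.
The remaining cell in column 4 is (1,4) = 615 − 512 = 103.
Row 1: 118 + 63 + 103 + 173 + ? = 615, so (1,3) = 158.
Row 2 must total 615; the given cells sum to 542, so (2,3) = 73.

73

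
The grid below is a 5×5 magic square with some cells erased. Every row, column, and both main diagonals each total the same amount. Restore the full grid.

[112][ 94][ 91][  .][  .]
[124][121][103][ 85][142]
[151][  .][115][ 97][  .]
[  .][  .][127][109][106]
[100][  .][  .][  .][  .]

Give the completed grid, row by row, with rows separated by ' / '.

112 94 91 148 130 / 124 121 103 85 142 / 151 133 115 97 79 / 88 145 127 109 106 / 100 82 139 136 118

Row 2 is already complete: 124 + 121 + 103 + 85 + 142 = 575, so that is the magic constant.
Column 1: 112 + 124 + 151 + 100 + ? = 575, so (4,1) = 88.
Column 3 must total 575; the given cells sum to 436, so (5,3) = 139.
Main diagonal must total 575; the given cells sum to 457, so (5,5) = 118.
The remaining cell in row 4 is (4,2) = 575 − 430 = 145.
Using anti-diagonal: 85 + 115 + 145 + 100 + ? → (1,5) = 575 − 445 = 130.
Row 1: 112 + 94 + 91 + 130 + ? = 575, so (1,4) = 148.
The remaining cell in column 4 is (5,4) = 575 − 439 = 136.
Column 5: 130 + 142 + 106 + 118 + ? = 575, so (3,5) = 79.
From row 3, 575 − (151 + 115 + 97 + 79) gives (3,2) = 133.
From row 5, 575 − (100 + 139 + 136 + 118) gives (5,2) = 82.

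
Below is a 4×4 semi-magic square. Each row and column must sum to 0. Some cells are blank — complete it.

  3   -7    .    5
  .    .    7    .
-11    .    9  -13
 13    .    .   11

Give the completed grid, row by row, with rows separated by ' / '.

The remaining cell in row 1 is (1,3) = 0 − 1 = -1.
The remaining cell in row 3 is (3,2) = 0 − (-15) = 15.
Column 1 needs 0; the known cells sum to 5, so (2,1) = -5.
The remaining cell in column 3 is (4,3) = 0 − 15 = -15.
Using column 4: 5 + (-13) + 11 + ? → (2,4) = 0 − 3 = -3.
Using row 2: -5 + 7 + (-3) + ? → (2,2) = 0 − (-1) = 1.
From row 4, 0 − (13 + (-15) + 11) gives (4,2) = -9.

3 -7 -1 5 / -5 1 7 -3 / -11 15 9 -13 / 13 -9 -15 11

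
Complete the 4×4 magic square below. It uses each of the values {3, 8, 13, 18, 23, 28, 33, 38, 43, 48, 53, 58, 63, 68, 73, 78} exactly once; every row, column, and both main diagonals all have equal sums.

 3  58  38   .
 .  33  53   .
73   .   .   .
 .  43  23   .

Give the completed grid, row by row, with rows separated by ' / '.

3 58 38 63 / 68 33 53 8 / 73 28 48 13 / 18 43 23 78

The 16 entries sum to 648, so each line sums to 648/4 = 162.
Row 1 must total 162; the given cells sum to 99, so (1,4) = 63.
Column 2 must total 162; the given cells sum to 134, so (3,2) = 28.
From column 3, 162 − (38 + 53 + 23) gives (3,3) = 48.
From main diagonal, 162 − (3 + 33 + 48) gives (4,4) = 78.
Using anti-diagonal: 63 + 53 + 28 + ? → (4,1) = 162 − 144 = 18.
Row 3: 73 + 28 + 48 + ? = 162, so (3,4) = 13.
The remaining cell in column 1 is (2,1) = 162 − 94 = 68.
From column 4, 162 − (63 + 13 + 78) gives (2,4) = 8.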